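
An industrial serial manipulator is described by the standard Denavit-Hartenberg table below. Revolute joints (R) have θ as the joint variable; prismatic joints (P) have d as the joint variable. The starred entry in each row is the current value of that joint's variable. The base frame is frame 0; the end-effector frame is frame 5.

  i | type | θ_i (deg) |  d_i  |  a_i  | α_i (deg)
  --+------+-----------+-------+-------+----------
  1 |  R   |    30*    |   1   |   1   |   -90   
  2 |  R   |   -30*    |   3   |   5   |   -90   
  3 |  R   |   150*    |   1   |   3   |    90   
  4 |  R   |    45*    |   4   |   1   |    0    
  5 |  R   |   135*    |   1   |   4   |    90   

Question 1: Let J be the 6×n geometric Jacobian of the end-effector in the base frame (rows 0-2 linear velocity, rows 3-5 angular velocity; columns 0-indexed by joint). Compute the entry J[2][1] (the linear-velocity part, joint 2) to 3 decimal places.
-7.568

axis z_1 = (-0.5000,0.8660,0.0000); lever o_n−o_1 = (7.1463,2.7591,2.3984)
cross product → J_v[:, 1] = (2.0771,1.1992,-7.5684)
J_ω[:, 1] = z_1
entry J[2][1] = -7.5684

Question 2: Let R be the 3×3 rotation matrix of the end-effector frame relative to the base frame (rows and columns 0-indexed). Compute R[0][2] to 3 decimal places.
End-effector z-axis (col 2 of R) = (0.4330,0.2500,-0.8660)
R[0][2] = 0.4330

0.433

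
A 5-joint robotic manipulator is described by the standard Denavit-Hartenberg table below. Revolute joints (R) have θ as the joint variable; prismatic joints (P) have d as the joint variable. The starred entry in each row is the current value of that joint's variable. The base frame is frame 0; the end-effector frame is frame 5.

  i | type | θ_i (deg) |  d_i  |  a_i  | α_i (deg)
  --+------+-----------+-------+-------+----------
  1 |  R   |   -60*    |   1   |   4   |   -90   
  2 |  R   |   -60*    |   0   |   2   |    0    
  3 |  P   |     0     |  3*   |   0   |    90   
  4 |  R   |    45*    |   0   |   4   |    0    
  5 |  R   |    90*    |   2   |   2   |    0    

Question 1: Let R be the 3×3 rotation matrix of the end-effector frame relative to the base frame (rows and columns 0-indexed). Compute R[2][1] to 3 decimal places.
End-effector y-axis (col 1 of R) = (-0.7891,-0.0474,-0.6124)
R[2][1] = -0.6124

-0.612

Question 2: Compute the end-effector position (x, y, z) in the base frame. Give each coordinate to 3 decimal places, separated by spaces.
8.260 0.179 4.957

after link 1: o_1 = (2.0000, -3.4641, 1.0000)
after link 2: o_2 = (2.5000, -4.3301, 2.7321)
after link 3: o_3 = (5.0981, -2.8301, 2.7321)
after link 4: o_4 = (8.2547, -2.6407, 5.1815)
after link 5: o_5 = (8.2598, 0.1788, 4.9568)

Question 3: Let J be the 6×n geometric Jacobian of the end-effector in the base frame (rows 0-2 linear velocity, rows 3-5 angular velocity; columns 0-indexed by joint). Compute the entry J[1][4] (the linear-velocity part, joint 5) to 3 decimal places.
axis z_4 = (-0.4330,0.7500,0.5000); lever o_n−o_4 = (0.0052,2.8195,-0.2247)
cross product → J_v[:, 4] = (-1.5783,-0.0947,-1.2247)
J_ω[:, 4] = z_4
entry J[1][4] = -0.0947

-0.095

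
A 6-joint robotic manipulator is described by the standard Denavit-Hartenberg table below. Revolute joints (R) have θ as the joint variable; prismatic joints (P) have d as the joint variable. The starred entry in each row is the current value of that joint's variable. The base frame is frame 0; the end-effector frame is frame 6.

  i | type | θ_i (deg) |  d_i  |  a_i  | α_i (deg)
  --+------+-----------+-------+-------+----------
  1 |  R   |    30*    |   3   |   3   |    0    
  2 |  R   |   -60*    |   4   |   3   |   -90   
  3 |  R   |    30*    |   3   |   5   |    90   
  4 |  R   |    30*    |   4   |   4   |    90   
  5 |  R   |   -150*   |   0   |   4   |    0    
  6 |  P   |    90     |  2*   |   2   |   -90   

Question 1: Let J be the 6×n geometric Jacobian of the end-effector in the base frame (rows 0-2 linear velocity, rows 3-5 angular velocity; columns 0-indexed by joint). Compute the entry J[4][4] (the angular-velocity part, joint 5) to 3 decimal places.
axis z_4 = (-0.0580,-0.9665,-0.2500); lever o_n−o_4 = (-3.9486,-1.1429,-2.6651)
cross product → J_v[:, 4] = (2.2901,0.8325,-3.7500)
J_ω[:, 4] = z_4
entry J[4][4] = -0.9665

-0.967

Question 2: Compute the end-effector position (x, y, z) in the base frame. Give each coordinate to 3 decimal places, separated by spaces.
11.828 -1.478 3.567

after link 1: o_1 = (2.5981, 1.5000, 3.0000)
after link 2: o_2 = (5.1962, -0.0000, 7.0000)
after link 3: o_3 = (10.4462, 0.4330, 4.5000)
after link 4: o_4 = (15.7763, -0.3349, 6.2321)
after link 5: o_5 = (11.7942, -0.0359, 6.0000)
after link 6: o_6 = (11.8277, -1.4779, 3.5670)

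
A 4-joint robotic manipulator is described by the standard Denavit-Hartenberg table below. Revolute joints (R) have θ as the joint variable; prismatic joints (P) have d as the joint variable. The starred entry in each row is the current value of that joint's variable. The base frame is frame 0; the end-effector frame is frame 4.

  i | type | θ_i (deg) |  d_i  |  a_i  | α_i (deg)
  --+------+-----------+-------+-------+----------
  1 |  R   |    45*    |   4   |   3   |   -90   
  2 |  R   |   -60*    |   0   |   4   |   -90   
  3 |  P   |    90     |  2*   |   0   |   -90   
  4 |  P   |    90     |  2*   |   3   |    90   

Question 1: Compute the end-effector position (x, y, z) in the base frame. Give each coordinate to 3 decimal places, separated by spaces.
after link 1: o_1 = (2.1213, 2.1213, 4.0000)
after link 2: o_2 = (3.5355, 3.5355, 7.4641)
after link 3: o_3 = (4.7603, 4.7603, 6.4641)
after link 4: o_4 = (2.2161, 2.2161, 6.2321)

2.216 2.216 6.232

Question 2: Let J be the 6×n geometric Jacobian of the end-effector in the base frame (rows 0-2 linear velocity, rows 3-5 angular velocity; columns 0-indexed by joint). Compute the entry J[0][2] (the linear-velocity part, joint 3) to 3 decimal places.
0.612

prismatic axis z_2 = (0.6124,0.6124,-0.5000)
J_v[:, 2] = z_2; J_ω[:, 2] = (0,0,0)
entry J[0][2] = 0.6124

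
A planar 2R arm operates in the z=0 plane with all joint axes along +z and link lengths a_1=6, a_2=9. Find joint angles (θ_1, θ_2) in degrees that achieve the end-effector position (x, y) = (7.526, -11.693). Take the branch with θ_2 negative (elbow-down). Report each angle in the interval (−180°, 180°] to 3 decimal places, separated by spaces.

cos θ_2 = (193.3669−6²−9²)/(2·6·9) = 0.7071; θ_2 = -45.0005° (elbow-down)
β = atan2(-11.6930,7.5260) = -57.2333°; ψ = atan2(-6.3640,12.3639) = -27.2360°
θ_1 = β − ψ = -29.9973°

-29.997 -45.000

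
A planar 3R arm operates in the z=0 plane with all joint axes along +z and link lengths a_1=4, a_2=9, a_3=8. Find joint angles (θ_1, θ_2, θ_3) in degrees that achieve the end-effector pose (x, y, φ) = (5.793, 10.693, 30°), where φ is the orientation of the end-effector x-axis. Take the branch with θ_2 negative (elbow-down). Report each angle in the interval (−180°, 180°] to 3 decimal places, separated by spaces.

wrist centre = target − a_3·(cos φ, sin φ) = (-1.1352, 6.6930)
cos θ_2 = (46.0849−4²−9²)/(2·4·9) = -0.7072; θ_2 = -135.0038° (elbow-down)
β = atan2(6.6930,-1.1352) = 99.6264°; ψ = atan2(-6.3635,-2.3644) = -110.3826°
θ_1 = β − ψ = 210.0090°
θ_3 = φ − θ_1 − θ_2 = -45.0052° (wrapped to (-180°,180°])

-149.991 -135.004 -45.005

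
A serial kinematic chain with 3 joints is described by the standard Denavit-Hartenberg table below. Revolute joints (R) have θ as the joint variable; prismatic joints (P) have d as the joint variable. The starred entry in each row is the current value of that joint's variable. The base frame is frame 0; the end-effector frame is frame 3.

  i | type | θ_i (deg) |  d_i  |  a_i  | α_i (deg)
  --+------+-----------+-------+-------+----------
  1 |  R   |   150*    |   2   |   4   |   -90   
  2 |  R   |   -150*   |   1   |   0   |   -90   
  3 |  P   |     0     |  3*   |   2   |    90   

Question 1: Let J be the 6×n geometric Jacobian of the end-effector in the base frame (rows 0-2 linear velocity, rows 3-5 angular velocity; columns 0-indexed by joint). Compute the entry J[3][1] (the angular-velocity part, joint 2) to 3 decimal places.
axis z_1 = (-0.5000,-0.8660,0.0000); lever o_n−o_1 = (-0.2990,-0.9821,3.5981)
cross product → J_v[:, 1] = (-3.1160,1.7990,0.2321)
J_ω[:, 1] = z_1
entry J[3][1] = -0.5000

-0.500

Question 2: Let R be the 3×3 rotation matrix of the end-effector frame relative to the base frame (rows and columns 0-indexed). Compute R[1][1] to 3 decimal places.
End-effector y-axis (col 1 of R) = (-0.4330,0.2500,0.8660)
R[1][1] = 0.2500

0.250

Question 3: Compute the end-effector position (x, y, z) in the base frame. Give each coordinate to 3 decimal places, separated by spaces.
-3.763 1.018 5.598

after link 1: o_1 = (-3.4641, 2.0000, 2.0000)
after link 2: o_2 = (-3.9641, 1.1340, 2.0000)
after link 3: o_3 = (-3.7631, 1.0179, 5.5981)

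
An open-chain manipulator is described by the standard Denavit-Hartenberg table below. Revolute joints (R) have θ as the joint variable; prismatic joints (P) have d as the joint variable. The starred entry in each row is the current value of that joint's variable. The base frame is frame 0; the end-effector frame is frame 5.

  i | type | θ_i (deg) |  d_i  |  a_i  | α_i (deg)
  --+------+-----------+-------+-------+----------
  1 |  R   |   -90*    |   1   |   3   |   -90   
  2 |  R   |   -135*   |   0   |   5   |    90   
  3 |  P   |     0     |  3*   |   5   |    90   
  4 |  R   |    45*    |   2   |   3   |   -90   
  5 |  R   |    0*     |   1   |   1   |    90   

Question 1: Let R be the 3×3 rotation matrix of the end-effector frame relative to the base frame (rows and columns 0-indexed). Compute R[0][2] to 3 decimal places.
-1.000

End-effector z-axis (col 2 of R) = (-1.0000,0.0000,-0.0000)
R[0][2] = -1.0000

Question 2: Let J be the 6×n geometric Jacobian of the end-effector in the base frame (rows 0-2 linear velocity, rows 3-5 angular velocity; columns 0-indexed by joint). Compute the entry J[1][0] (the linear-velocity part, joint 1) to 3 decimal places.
axis z_0 = ẑ; lever o_n−o_0 = (-2.0000,10.1924,4.9497)
cross product → J_v[:, 0] = (-10.1924,-2.0000,0.0000)
J_ω[:, 0] = z_0
entry J[1][0] = -2.0000

-2.000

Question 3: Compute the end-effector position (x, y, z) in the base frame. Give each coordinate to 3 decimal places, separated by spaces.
after link 1: o_1 = (0.0000, -3.0000, 1.0000)
after link 2: o_2 = (-0.0000, 0.5355, 4.5355)
after link 3: o_3 = (-0.0000, 6.1924, 5.9497)
after link 4: o_4 = (-2.0000, 9.1924, 5.9497)
after link 5: o_5 = (-2.0000, 10.1924, 4.9497)

-2.000 10.192 4.950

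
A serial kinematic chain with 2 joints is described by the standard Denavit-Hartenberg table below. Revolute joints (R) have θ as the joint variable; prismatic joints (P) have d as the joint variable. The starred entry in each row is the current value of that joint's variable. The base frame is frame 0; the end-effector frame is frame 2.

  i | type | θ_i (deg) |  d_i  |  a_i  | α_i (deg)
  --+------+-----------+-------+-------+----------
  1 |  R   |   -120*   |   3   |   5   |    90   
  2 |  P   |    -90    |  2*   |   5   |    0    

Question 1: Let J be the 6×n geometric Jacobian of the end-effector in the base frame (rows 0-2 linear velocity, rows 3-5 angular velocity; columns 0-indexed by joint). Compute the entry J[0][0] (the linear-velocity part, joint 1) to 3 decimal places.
3.330

axis z_0 = ẑ; lever o_n−o_0 = (-4.2321,-3.3301,-2.0000)
cross product → J_v[:, 0] = (3.3301,-4.2321,0.0000)
J_ω[:, 0] = z_0
entry J[0][0] = 3.3301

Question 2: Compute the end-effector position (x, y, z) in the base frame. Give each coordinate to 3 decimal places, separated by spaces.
-4.232 -3.330 -2.000

after link 1: o_1 = (-2.5000, -4.3301, 3.0000)
after link 2: o_2 = (-4.2321, -3.3301, -2.0000)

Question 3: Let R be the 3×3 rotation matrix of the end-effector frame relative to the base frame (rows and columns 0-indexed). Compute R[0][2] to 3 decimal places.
End-effector z-axis (col 2 of R) = (-0.8660,0.5000,0.0000)
R[0][2] = -0.8660

-0.866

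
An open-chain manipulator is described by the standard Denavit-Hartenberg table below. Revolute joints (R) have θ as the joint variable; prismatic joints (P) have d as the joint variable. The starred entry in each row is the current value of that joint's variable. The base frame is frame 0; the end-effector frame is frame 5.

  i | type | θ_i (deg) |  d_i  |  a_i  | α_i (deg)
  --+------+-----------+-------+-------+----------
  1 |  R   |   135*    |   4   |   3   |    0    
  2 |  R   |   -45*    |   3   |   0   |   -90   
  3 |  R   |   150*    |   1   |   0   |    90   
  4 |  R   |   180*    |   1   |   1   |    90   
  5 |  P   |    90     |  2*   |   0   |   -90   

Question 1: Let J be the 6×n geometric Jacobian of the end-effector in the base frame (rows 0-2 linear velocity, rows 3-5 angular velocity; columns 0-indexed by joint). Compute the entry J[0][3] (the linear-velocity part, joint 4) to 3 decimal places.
1.000

axis z_3 = (-0.0000,0.5000,-0.8660); lever o_n−o_3 = (-2.0000,1.3660,-0.3660)
cross product → J_v[:, 3] = (1.0000,1.7321,1.0000)
J_ω[:, 3] = z_3
entry J[0][3] = 1.0000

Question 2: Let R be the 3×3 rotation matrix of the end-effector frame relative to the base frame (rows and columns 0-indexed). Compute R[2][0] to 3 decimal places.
-0.866

End-effector x-axis (col 0 of R) = (-0.0000,0.5000,-0.8660)
R[2][0] = -0.8660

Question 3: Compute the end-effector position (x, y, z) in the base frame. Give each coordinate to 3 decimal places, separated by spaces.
-5.121 3.487 6.634

after link 1: o_1 = (-2.1213, 2.1213, 4.0000)
after link 2: o_2 = (-2.1213, 2.1213, 7.0000)
after link 3: o_3 = (-3.1213, 2.1213, 7.0000)
after link 4: o_4 = (-3.1213, 3.4873, 6.6340)
after link 5: o_5 = (-5.1213, 3.4873, 6.6340)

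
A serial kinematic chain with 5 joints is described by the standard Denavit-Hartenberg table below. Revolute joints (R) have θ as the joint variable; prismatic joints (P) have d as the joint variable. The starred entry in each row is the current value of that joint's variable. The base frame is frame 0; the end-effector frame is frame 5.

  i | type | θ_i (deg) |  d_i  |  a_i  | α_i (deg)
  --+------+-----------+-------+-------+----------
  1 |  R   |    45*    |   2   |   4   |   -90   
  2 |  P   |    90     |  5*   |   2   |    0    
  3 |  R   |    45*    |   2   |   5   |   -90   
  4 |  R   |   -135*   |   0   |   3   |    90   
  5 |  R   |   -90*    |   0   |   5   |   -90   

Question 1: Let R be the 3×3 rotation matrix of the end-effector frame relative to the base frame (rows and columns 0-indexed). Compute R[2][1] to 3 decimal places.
-0.500

End-effector y-axis (col 1 of R) = (-0.8536,0.1464,-0.5000)
R[2][1] = -0.5000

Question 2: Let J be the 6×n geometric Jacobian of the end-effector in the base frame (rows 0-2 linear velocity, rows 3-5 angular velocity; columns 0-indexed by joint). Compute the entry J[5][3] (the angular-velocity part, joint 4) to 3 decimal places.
axis z_3 = (-0.5000,-0.5000,0.7071); lever o_n−o_3 = (2.0607,5.0607,-2.0355)
cross product → J_v[:, 3] = (-2.5607,0.4393,-1.5000)
J_ω[:, 3] = z_3
entry J[5][3] = 0.7071

0.707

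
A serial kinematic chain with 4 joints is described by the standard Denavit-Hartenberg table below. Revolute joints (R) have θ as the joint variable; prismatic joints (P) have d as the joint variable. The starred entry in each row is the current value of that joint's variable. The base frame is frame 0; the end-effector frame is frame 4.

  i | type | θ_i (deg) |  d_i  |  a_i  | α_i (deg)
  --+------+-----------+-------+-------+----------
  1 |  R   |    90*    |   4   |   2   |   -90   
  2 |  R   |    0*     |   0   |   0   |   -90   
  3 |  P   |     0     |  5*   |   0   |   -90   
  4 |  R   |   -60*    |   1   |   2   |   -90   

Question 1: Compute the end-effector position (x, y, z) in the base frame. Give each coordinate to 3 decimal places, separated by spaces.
after link 1: o_1 = (0.0000, 2.0000, 4.0000)
after link 2: o_2 = (0.0000, 2.0000, 4.0000)
after link 3: o_3 = (-0.0000, 2.0000, -1.0000)
after link 4: o_4 = (1.0000, 3.0000, -2.7321)

1.000 3.000 -2.732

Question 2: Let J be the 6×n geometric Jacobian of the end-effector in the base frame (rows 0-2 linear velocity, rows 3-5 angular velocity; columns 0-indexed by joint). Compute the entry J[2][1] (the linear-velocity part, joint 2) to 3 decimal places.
axis z_1 = (-1.0000,0.0000,0.0000); lever o_n−o_1 = (1.0000,1.0000,-6.7321)
cross product → J_v[:, 1] = (-0.0000,-6.7321,-1.0000)
J_ω[:, 1] = z_1
entry J[2][1] = -1.0000

-1.000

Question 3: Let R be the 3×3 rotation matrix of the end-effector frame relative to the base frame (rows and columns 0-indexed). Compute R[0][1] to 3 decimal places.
-1.000

End-effector y-axis (col 1 of R) = (-1.0000,0.0000,0.0000)
R[0][1] = -1.0000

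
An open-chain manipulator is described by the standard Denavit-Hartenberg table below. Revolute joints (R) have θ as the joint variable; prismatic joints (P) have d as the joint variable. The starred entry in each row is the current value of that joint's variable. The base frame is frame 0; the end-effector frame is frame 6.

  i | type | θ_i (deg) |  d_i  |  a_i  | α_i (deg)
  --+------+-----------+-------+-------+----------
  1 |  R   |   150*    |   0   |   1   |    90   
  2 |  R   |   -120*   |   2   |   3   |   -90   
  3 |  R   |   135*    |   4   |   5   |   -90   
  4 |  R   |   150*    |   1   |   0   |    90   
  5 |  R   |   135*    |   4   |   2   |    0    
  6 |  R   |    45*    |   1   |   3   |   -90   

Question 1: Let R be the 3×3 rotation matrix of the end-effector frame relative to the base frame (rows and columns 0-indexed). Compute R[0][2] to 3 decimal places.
-0.047

End-effector z-axis (col 2 of R) = (-0.0474,-0.7891,-0.6124)
R[0][2] = -0.0474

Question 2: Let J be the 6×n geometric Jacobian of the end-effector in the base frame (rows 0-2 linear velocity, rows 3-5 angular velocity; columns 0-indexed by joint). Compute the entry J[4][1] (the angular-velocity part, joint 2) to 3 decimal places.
0.866

axis z_1 = (0.5000,0.8660,0.0000); lever o_n−o_1 = (-6.4645,-1.2322,4.8756)
cross product → J_v[:, 1] = (4.2224,-2.4378,4.9823)
J_ω[:, 1] = z_1
entry J[4][1] = 0.8660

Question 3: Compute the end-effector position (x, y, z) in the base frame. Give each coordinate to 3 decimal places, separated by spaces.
-7.330 -0.732 4.876

after link 1: o_1 = (-0.8660, 0.5000, 0.0000)
after link 2: o_2 = (1.4330, 1.4821, -2.5981)
after link 3: o_3 = (-4.8657, 1.0361, -1.5362)
after link 4: o_4 = (-4.8183, 1.8253, -0.9238)
after link 5: o_5 = (-4.8111, 0.3428, 3.2954)
after link 6: o_6 = (-7.3305, -0.7322, 4.8756)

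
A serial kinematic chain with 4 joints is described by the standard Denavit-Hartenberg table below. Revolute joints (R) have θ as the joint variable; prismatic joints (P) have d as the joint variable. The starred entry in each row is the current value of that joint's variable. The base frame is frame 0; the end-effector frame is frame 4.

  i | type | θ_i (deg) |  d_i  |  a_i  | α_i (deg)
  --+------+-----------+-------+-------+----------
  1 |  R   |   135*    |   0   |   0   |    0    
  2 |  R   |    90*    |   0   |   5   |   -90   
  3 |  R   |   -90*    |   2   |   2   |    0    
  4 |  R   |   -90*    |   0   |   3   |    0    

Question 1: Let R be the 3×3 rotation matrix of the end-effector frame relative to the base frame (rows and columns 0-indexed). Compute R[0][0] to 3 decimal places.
End-effector x-axis (col 0 of R) = (0.7071,0.7071,0.0000)
R[0][0] = 0.7071

0.707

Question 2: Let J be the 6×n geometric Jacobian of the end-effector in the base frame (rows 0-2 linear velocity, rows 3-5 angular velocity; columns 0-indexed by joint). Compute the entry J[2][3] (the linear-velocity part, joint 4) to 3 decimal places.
axis z_3 = (0.7071,-0.7071,0.0000); lever o_n−o_3 = (2.1213,2.1213,0.0000)
cross product → J_v[:, 3] = (-0.0000,-0.0000,3.0000)
J_ω[:, 3] = z_3
entry J[2][3] = 3.0000

3.000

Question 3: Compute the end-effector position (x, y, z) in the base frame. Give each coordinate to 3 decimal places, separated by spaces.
after link 1: o_1 = (0.0000, 0.0000, 0.0000)
after link 2: o_2 = (-3.5355, -3.5355, 0.0000)
after link 3: o_3 = (-2.1213, -4.9497, 2.0000)
after link 4: o_4 = (-0.0000, -2.8284, 2.0000)

-0.000 -2.828 2.000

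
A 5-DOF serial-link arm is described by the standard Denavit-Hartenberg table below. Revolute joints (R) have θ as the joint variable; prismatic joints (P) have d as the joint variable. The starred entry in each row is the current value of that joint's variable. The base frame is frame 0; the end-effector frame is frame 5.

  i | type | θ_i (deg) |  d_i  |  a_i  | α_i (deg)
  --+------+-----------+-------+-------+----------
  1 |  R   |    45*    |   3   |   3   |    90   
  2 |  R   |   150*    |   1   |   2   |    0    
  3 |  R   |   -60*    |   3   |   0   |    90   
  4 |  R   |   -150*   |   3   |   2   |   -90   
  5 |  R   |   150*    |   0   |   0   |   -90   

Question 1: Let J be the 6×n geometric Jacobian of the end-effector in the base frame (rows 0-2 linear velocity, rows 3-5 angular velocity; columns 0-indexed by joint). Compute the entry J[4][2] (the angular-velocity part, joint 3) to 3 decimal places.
-0.707

axis z_2 = (0.7071,-0.7071,0.0000); lever o_n−o_2 = (3.5355,0.7071,-1.7321)
cross product → J_v[:, 2] = (1.2247,1.2247,3.0000)
J_ω[:, 2] = z_2
entry J[4][2] = -0.7071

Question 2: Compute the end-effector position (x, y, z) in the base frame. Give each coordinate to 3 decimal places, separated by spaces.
5.139 0.897 2.268

after link 1: o_1 = (2.1213, 2.1213, 3.0000)
after link 2: o_2 = (1.6037, 0.1895, 4.0000)
after link 3: o_3 = (3.7250, -1.9319, 4.0000)
after link 4: o_4 = (5.1392, 0.8966, 2.2679)
after link 5: o_5 = (5.1392, 0.8966, 2.2679)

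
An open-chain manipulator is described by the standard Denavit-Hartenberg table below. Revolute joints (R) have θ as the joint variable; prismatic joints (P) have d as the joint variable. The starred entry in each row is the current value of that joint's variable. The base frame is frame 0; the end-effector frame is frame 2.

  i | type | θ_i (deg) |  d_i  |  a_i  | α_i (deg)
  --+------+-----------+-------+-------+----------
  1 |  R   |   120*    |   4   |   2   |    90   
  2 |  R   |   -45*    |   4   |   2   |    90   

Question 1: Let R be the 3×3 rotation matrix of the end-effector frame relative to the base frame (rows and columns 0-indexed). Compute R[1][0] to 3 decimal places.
End-effector x-axis (col 0 of R) = (-0.3536,0.6124,-0.7071)
R[1][0] = 0.6124

0.612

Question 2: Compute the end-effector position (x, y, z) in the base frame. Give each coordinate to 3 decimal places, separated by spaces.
after link 1: o_1 = (-1.0000, 1.7321, 4.0000)
after link 2: o_2 = (1.7570, 4.9568, 2.5858)

1.757 4.957 2.586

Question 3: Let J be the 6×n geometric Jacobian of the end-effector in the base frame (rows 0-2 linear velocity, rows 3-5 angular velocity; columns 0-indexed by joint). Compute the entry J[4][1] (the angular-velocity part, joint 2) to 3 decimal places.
axis z_1 = (0.8660,0.5000,0.0000); lever o_n−o_1 = (2.7570,3.2247,-1.4142)
cross product → J_v[:, 1] = (-0.7071,1.2247,1.4142)
J_ω[:, 1] = z_1
entry J[4][1] = 0.5000

0.500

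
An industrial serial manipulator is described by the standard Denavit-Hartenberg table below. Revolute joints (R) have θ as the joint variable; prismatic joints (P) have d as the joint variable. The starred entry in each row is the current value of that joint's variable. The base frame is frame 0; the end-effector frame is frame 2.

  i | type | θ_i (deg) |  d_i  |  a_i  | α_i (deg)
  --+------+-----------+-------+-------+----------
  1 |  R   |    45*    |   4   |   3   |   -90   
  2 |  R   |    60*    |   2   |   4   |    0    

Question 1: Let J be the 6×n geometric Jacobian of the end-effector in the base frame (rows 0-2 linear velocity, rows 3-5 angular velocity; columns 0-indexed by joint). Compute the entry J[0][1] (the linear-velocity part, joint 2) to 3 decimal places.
-2.449

axis z_1 = (-0.7071,0.7071,0.0000); lever o_n−o_1 = (0.0000,2.8284,-3.4641)
cross product → J_v[:, 1] = (-2.4495,-2.4495,-2.0000)
J_ω[:, 1] = z_1
entry J[0][1] = -2.4495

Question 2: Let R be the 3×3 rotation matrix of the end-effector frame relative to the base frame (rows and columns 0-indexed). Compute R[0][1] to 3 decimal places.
End-effector y-axis (col 1 of R) = (-0.6124,-0.6124,-0.5000)
R[0][1] = -0.6124

-0.612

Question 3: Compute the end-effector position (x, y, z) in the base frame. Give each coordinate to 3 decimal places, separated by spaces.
after link 1: o_1 = (2.1213, 2.1213, 4.0000)
after link 2: o_2 = (2.1213, 4.9497, 0.5359)

2.121 4.950 0.536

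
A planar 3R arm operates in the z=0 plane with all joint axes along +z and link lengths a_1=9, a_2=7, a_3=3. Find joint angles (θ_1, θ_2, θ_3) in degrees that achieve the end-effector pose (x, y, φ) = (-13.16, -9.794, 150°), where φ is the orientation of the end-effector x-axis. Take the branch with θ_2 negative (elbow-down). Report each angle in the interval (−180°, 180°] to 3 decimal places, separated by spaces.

wrist centre = target − a_3·(cos φ, sin φ) = (-10.5619, -11.2940)
cos θ_2 = (239.1087−9²−7²)/(2·9·7) = 0.8659; θ_2 = -30.0096° (elbow-down)
β = atan2(-11.2940,-10.5619) = -133.0816°; ψ = atan2(-3.5010,15.0616) = -13.0858°
θ_1 = β − ψ = -119.9957°
θ_3 = φ − θ_1 − θ_2 = -59.9947° (wrapped to (-180°,180°])

-119.996 -30.010 -59.995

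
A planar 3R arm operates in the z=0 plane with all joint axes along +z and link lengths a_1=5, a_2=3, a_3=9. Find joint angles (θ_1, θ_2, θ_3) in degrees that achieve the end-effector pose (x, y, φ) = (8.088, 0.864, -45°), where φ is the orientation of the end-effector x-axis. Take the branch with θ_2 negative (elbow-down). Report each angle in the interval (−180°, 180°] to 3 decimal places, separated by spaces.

wrist centre = target − a_3·(cos φ, sin φ) = (1.7240, 7.2280)
cos θ_2 = (55.2157−5²−3²)/(2·5·3) = 0.7072; θ_2 = -44.9932° (elbow-down)
β = atan2(7.2280,1.7240) = 76.5843°; ψ = atan2(-2.1211,7.1216) = -16.5855°
θ_1 = β − ψ = 93.1698°
θ_3 = φ − θ_1 − θ_2 = -93.1766° (wrapped to (-180°,180°])

93.170 -44.993 -93.177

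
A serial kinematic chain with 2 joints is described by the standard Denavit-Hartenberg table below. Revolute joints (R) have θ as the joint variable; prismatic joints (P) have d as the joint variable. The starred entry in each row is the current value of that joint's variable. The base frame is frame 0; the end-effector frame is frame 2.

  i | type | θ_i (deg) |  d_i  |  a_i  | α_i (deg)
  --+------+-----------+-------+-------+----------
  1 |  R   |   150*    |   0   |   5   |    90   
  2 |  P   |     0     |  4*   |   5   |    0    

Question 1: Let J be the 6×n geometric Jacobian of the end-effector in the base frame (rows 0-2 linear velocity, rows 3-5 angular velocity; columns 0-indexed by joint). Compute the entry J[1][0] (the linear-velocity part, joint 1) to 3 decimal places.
axis z_0 = ẑ; lever o_n−o_0 = (-6.6603,8.4641,0.0000)
cross product → J_v[:, 0] = (-8.4641,-6.6603,0.0000)
J_ω[:, 0] = z_0
entry J[1][0] = -6.6603

-6.660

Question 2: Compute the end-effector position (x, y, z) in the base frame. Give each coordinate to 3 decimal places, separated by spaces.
after link 1: o_1 = (-4.3301, 2.5000, 0.0000)
after link 2: o_2 = (-6.6603, 8.4641, 0.0000)

-6.660 8.464 0.000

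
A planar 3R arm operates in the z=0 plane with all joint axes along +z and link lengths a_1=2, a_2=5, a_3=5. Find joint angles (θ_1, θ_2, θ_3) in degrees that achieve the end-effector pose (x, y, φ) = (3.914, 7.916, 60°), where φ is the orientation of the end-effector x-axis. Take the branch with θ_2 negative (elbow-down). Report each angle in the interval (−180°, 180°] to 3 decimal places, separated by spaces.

-178.045 -135.000 13.045

wrist centre = target − a_3·(cos φ, sin φ) = (1.4140, 3.5859)
cos θ_2 = (14.8579−2²−5²)/(2·2·5) = -0.7071; θ_2 = -134.9999° (elbow-down)
β = atan2(3.5859,1.4140) = 68.4794°; ψ = atan2(-3.5355,-1.5355) = -113.4759°
θ_1 = β − ψ = 181.9554°
θ_3 = φ − θ_1 − θ_2 = 13.0446° (wrapped to (-180°,180°])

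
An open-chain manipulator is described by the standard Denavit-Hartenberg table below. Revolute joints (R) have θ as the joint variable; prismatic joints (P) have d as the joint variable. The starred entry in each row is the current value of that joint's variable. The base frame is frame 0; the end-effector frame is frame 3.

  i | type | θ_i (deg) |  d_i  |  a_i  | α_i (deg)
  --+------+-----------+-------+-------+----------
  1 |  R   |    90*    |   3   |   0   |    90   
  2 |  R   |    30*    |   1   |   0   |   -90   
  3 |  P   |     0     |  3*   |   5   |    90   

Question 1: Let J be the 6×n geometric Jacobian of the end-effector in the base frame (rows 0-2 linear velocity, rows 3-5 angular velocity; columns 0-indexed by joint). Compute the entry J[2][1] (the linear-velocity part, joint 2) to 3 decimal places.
2.830

axis z_1 = (1.0000,-0.0000,0.0000); lever o_n−o_1 = (1.0000,2.8301,5.0981)
cross product → J_v[:, 1] = (-0.0000,-5.0981,2.8301)
J_ω[:, 1] = z_1
entry J[2][1] = 2.8301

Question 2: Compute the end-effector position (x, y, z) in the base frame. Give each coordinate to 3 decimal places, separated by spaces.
1.000 2.830 8.098

after link 1: o_1 = (0.0000, 0.0000, 3.0000)
after link 2: o_2 = (1.0000, -0.0000, 3.0000)
after link 3: o_3 = (1.0000, 2.8301, 8.0981)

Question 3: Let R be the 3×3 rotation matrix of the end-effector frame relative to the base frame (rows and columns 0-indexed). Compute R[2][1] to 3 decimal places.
End-effector y-axis (col 1 of R) = (-0.0000,-0.5000,0.8660)
R[2][1] = 0.8660

0.866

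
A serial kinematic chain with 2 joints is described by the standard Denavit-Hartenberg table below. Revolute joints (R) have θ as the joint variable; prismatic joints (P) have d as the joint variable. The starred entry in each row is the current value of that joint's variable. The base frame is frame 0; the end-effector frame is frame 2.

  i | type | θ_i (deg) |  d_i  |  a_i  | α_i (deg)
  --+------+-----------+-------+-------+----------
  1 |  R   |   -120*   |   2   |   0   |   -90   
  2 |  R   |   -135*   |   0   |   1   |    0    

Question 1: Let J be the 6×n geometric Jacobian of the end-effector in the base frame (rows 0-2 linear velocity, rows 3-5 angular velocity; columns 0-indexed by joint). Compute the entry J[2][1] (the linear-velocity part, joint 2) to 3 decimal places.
0.707

axis z_1 = (0.8660,-0.5000,0.0000); lever o_n−o_1 = (0.3536,0.6124,0.7071)
cross product → J_v[:, 1] = (-0.3536,-0.6124,0.7071)
J_ω[:, 1] = z_1
entry J[2][1] = 0.7071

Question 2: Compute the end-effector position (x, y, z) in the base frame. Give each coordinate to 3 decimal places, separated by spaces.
after link 1: o_1 = (0.0000, 0.0000, 2.0000)
after link 2: o_2 = (0.3536, 0.6124, 2.7071)

0.354 0.612 2.707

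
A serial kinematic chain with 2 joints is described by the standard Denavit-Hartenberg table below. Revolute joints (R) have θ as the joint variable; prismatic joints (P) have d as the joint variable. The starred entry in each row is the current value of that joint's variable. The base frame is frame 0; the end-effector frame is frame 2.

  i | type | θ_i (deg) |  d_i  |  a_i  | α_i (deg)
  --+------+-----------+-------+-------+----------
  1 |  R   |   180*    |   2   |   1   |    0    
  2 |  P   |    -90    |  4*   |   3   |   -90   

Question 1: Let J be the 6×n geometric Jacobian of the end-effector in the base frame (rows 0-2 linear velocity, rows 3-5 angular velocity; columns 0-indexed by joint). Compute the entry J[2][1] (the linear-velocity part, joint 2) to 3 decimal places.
1.000

prismatic axis z_1 = (0.0000,0.0000,1.0000)
J_v[:, 1] = z_1; J_ω[:, 1] = (0,0,0)
entry J[2][1] = 1.0000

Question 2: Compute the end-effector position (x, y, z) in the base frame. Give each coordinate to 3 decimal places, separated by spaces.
after link 1: o_1 = (-1.0000, 0.0000, 2.0000)
after link 2: o_2 = (-1.0000, 3.0000, 6.0000)

-1.000 3.000 6.000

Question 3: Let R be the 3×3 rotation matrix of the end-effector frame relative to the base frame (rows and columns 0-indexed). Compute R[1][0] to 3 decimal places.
End-effector x-axis (col 0 of R) = (0.0000,1.0000,0.0000)
R[1][0] = 1.0000

1.000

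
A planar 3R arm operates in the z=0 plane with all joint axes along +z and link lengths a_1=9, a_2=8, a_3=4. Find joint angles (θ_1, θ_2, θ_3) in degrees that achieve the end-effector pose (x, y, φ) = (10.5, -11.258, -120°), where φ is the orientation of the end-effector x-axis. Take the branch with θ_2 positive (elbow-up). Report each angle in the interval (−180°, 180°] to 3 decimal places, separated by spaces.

wrist centre = target − a_3·(cos φ, sin φ) = (12.5000, -7.7939)
cos θ_2 = (216.9949−9²−8²)/(2·9·8) = 0.5000; θ_2 = 60.0024° (elbow-up)
β = atan2(-7.7939,12.5000) = -31.9440°; ψ = atan2(6.9284,12.9997) = 28.0560°
θ_1 = β − ψ = -60.0000°
θ_3 = φ − θ_1 − θ_2 = -120.0024° (wrapped to (-180°,180°])

-60.000 60.002 -120.002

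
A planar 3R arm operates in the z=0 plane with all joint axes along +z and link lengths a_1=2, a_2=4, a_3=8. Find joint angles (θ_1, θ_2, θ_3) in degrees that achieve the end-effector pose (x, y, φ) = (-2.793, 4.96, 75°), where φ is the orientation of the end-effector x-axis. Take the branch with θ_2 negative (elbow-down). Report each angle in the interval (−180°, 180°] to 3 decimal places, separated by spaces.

wrist centre = target − a_3·(cos φ, sin φ) = (-4.8636, -2.7674)
cos θ_2 = (31.3127−2²−4²)/(2·2·4) = 0.7070; θ_2 = -45.0052° (elbow-down)
β = atan2(-2.7674,-4.8636) = -150.3597°; ψ = atan2(-2.8287,4.8282) = -30.3648°
θ_1 = β − ψ = -119.9949°
θ_3 = φ − θ_1 − θ_2 = -119.9999° (wrapped to (-180°,180°])

-119.995 -45.005 -120.000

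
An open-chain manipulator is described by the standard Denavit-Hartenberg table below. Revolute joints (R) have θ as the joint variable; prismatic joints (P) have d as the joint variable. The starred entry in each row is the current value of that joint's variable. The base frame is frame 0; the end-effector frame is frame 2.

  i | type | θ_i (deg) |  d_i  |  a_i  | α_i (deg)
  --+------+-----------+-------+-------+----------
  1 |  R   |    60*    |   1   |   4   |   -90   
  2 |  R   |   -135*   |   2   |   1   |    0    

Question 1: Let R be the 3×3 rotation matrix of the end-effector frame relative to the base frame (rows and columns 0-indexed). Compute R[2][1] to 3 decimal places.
End-effector y-axis (col 1 of R) = (0.3536,0.6124,0.7071)
R[2][1] = 0.7071

0.707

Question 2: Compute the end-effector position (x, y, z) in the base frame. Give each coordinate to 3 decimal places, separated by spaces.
-0.086 3.852 1.707

after link 1: o_1 = (2.0000, 3.4641, 1.0000)
after link 2: o_2 = (-0.0856, 3.8517, 1.7071)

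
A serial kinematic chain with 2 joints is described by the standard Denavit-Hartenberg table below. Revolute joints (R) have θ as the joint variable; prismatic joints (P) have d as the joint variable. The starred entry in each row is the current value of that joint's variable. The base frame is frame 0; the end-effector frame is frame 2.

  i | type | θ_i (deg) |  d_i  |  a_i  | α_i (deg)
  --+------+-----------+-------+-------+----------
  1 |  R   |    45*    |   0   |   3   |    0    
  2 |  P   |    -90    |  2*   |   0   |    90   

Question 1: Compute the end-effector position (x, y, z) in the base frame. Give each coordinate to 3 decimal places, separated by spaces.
after link 1: o_1 = (2.1213, 2.1213, 0.0000)
after link 2: o_2 = (2.1213, 2.1213, 2.0000)

2.121 2.121 2.000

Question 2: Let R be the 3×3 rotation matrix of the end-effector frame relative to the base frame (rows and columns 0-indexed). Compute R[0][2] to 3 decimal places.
-0.707

End-effector z-axis (col 2 of R) = (-0.7071,-0.7071,0.0000)
R[0][2] = -0.7071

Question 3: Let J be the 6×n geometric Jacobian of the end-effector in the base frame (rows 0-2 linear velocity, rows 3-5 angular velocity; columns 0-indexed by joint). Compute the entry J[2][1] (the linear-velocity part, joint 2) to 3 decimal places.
prismatic axis z_1 = (0.0000,0.0000,1.0000)
J_v[:, 1] = z_1; J_ω[:, 1] = (0,0,0)
entry J[2][1] = 1.0000

1.000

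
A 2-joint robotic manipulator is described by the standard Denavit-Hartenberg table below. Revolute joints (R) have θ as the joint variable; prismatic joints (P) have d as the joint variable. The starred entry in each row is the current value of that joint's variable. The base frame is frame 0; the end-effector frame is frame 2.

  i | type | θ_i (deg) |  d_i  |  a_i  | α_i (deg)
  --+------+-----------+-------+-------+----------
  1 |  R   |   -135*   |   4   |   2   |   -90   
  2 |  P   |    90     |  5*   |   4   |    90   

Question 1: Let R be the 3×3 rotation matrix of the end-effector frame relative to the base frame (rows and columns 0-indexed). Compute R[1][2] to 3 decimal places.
-0.707

End-effector z-axis (col 2 of R) = (-0.7071,-0.7071,0.0000)
R[1][2] = -0.7071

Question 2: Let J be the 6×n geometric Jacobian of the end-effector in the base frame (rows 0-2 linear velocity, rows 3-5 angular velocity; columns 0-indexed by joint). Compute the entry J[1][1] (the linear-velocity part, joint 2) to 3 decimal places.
-0.707

prismatic axis z_1 = (0.7071,-0.7071,0.0000)
J_v[:, 1] = z_1; J_ω[:, 1] = (0,0,0)
entry J[1][1] = -0.7071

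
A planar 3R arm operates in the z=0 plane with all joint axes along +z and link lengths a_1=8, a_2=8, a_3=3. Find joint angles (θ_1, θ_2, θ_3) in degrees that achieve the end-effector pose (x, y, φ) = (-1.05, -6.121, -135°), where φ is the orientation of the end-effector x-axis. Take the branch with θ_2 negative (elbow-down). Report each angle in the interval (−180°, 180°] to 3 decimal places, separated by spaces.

wrist centre = target − a_3·(cos φ, sin φ) = (1.0713, -3.9997)
cos θ_2 = (17.1452−8²−8²)/(2·8·8) = -0.8661; θ_2 = -150.0032° (elbow-down)
β = atan2(-3.9997,1.0713) = -75.0052°; ψ = atan2(-3.9996,1.0716) = -75.0016°
θ_1 = β − ψ = -0.0036°
θ_3 = φ − θ_1 − θ_2 = 15.0068° (wrapped to (-180°,180°])

-0.004 -150.003 15.007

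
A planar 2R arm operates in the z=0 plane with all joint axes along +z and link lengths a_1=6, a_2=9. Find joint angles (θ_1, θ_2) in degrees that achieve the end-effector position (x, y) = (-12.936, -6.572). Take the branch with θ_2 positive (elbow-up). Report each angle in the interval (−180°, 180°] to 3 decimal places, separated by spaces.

-171.135 29.999

cos θ_2 = (210.5313−6²−9²)/(2·6·9) = 0.8660; θ_2 = 29.9994° (elbow-up)
β = atan2(-6.5720,-12.9360) = -153.0676°; ψ = atan2(4.4999,13.7943) = 18.0672°
θ_1 = β − ψ = -171.1348°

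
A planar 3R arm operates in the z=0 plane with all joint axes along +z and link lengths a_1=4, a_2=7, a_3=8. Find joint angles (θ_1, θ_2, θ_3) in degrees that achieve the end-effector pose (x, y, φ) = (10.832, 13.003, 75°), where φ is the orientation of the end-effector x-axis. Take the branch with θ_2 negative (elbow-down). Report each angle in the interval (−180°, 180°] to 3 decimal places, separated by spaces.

wrist centre = target − a_3·(cos φ, sin φ) = (8.7614, 5.2756)
cos θ_2 = (104.5949−4²−7²)/(2·4·7) = 0.7071; θ_2 = -45.0045° (elbow-down)
β = atan2(5.2756,8.7614) = 31.0537°; ψ = atan2(-4.9501,8.9494) = -28.9482°
θ_1 = β − ψ = 60.0019°
θ_3 = φ − θ_1 − θ_2 = 60.0026° (wrapped to (-180°,180°])

60.002 -45.005 60.003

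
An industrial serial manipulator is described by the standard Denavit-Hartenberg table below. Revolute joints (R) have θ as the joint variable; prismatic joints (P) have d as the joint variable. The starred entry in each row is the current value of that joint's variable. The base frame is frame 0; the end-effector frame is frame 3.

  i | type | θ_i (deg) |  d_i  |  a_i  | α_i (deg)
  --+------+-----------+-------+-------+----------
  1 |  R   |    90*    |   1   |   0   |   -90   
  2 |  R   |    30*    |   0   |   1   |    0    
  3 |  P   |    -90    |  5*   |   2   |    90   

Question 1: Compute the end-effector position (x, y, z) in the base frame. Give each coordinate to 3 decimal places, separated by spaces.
-5.000 1.866 2.232

after link 1: o_1 = (0.0000, 0.0000, 1.0000)
after link 2: o_2 = (0.0000, 0.8660, 0.5000)
after link 3: o_3 = (-5.0000, 1.8660, 2.2321)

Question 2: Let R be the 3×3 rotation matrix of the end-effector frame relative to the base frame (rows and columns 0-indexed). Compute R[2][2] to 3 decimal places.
0.500

End-effector z-axis (col 2 of R) = (-0.0000,-0.8660,0.5000)
R[2][2] = 0.5000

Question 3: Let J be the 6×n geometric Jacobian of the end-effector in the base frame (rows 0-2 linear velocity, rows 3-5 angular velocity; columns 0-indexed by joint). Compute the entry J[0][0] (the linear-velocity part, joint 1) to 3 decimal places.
axis z_0 = ẑ; lever o_n−o_0 = (-5.0000,1.8660,2.2321)
cross product → J_v[:, 0] = (-1.8660,-5.0000,0.0000)
J_ω[:, 0] = z_0
entry J[0][0] = -1.8660

-1.866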